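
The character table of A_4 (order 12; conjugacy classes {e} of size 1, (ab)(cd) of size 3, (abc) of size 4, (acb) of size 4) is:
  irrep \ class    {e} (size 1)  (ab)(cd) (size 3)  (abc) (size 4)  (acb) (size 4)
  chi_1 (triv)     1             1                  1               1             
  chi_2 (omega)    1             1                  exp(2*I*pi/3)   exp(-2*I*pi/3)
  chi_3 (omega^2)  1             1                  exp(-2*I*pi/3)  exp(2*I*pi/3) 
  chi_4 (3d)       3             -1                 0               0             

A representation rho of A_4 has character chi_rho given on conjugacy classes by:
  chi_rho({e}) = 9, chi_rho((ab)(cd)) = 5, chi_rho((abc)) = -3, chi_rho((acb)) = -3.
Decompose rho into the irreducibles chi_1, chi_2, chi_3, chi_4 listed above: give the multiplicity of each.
Multiplicities: chi_1: 0, chi_2: 3, chi_3: 3, chi_4: 1.

Proof sketch: Use <chi_rho, chi> = (1/|G|) sum_C |C| * chi_rho(C) * conj(chi(C)) with |G| = 12 for each irreducible chi in the table:
  <chi_rho, chi_1> = (1/12)[1*(9)*conj(1) + 3*(5)*conj(1) + 4*(-3)*conj(1) + 4*(-3)*conj(1)]
      = (1/12)[(9) + (15) + (-12) + (-12)] = 0/12 = 0
  <chi_rho, chi_2> = (1/12)[1*(9)*conj(1) + 3*(5)*conj(1) + 4*(-3)*conj(exp(2*I*pi/3)) + 4*(-3)*conj(exp(-2*I*pi/3))]
      = (1/12)[(9) + (15) + (12 + 12*exp(2*I*pi/3)) + (12 + 12*exp(-2*I*pi/3))] = 36/12 = 3
  <chi_rho, chi_3> = (1/12)[1*(9)*conj(1) + 3*(5)*conj(1) + 4*(-3)*conj(exp(-2*I*pi/3)) + 4*(-3)*conj(exp(2*I*pi/3))]
      = (1/12)[(9) + (15) + (12 + 12*exp(-2*I*pi/3)) + (12 + 12*exp(2*I*pi/3))] = 36/12 = 3
  <chi_rho, chi_4> = (1/12)[1*(9)*conj(3) + 3*(5)*conj(-1) + 4*(-3)*conj(0) + 4*(-3)*conj(0)]
      = (1/12)[(27) + (-15) + (0) + (0)] = 12/12 = 1
(Exp terms are combined using exp(i*s)*conj(exp(i*t)) = exp(i*(s-t)), and sums of them are collapsed using the identity that for every m > 1 the m distinct m-th roots of unity sum to 0, e.g. 1 + exp(2*I*pi/3) + exp(-2*I*pi/3) = 0.)
Dimension check: dim(rho) = sum (mult * dim) = 0*1 + 3*1 + 3*1 + 1*3 = 9 = chi_rho(e) = 9.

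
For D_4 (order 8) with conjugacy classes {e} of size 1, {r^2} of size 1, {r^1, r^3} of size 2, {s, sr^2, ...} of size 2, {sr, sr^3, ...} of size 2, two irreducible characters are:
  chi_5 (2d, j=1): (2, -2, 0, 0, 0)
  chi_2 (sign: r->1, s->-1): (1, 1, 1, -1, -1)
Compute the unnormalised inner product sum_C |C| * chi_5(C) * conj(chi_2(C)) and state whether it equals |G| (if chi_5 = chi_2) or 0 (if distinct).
Sum = 0; so <chi_5, chi_2> = 0 (distinct irreducibles are orthogonal).

Argument: Compute term by term over conjugacy classes (|C| * chi_5(C) * conj(chi_2(C))):
  1*(2)*conj(1) + 1*(-2)*conj(1) + 2*(0)*conj(1) + 2*(0)*conj(-1) + 2*(0)*conj(-1)
  = (2) + (-2) + (0) + (0) + (0)
  = 0.
Dividing by |G| = 8 gives 0/8 = 0, matching the row-orthogonality relation <chi_5, chi_2> = [chi_5 = chi_2].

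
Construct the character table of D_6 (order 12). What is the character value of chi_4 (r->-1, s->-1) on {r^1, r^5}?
Conjugacy classes: {e} of size 1, {r^3} of size 1, {r^1, r^5} of size 2, {r^2, r^4} of size 2, {s, sr^2, ...} of size 3, {sr, sr^3, ...} of size 3.
Character table:
  irrep \ class              {e} (size 1)  {r^3} (size 1)  {r^1, r^5} (size 2)  {r^2, r^4} (size 2)  {s, sr^2, ...} (size 3)  {sr, sr^3, ...} (size 3)
  chi_1 (triv)               1             1               1                    1                    1                        1                       
  chi_2 (sign: r->1, s->-1)  1             1               1                    1                    -1                       -1                      
  chi_3 (r->-1, s->1)        1             -1              -1                   1                    1                        -1                      
  chi_4 (r->-1, s->-1)       1             -1              -1                   1                    -1                       1                       
  chi_5 (2d, j=1)            2             -2              1                    -1                   0                        0                       
  chi_6 (2d, j=2)            2             2               -1                   -1                   0                        0                       

Spot check: chi_4 (r->-1, s->-1) on {r^1, r^5} = -1.

D_6 has order 2*6 = 12 with 6 conjugacy classes, hence 6 irreducibles. Sum of squared dims 1 + 1 + 1 + 1 + 4 + 4 = 12 = |G|. Linear characters come from the abelianisation; the 2-dimensional irreps have character r^k -> 2*cos(2*pi*j*k/6), reflections -> 0.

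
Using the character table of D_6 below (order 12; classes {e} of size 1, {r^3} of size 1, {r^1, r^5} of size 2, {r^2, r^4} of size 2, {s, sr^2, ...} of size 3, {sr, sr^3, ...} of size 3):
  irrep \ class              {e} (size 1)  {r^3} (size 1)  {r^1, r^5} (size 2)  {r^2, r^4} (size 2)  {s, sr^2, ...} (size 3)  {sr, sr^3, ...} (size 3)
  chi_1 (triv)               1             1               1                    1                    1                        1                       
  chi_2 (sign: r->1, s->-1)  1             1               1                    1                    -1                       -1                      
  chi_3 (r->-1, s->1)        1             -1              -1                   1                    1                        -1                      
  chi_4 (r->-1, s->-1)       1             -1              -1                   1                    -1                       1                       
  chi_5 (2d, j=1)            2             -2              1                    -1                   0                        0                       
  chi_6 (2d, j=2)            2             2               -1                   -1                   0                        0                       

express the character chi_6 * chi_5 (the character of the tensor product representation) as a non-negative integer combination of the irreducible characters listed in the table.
chi_6 tensor chi_5 = chi_3 + chi_4 + chi_5 (all other irreducibles have multiplicity 0).

Details: The character of a tensor product is the pointwise product (chi_6 * chi_5)(C) = chi_6(C) * chi_5(C):
  {e}: (2)*(2), {r^3}: (2)*(-2), {r^1, r^5}: (-1)*(1), {r^2, r^4}: (-1)*(-1), {s, sr^2, ...}: (0)*(0), {sr, sr^3, ...}: (0)*(0)
so (chi_6 * chi_5) takes values
  {e} -> 4, {r^3} -> -4, {r^1, r^5} -> -1, {r^2, r^4} -> 1, {s, sr^2, ...} -> 0, {sr, sr^3, ...} -> 0.
Now take the inner product of this character with each irreducible chi from the table, <chi_6*chi_5, chi> = (1/12) sum_C |C| (chi_6*chi_5)(C) conj(chi(C)):
  <chi_6*chi_5, chi_1> = (1/12)[1*(4)*conj(1) + 1*(-4)*conj(1) + 2*(-1)*conj(1) + 2*(1)*conj(1) + 3*(0)*conj(1) + 3*(0)*conj(1)]
      = (1/12)[(4) + (-4) + (-2) + (2) + (0) + (0)] = 0/12 = 0
  <chi_6*chi_5, chi_2> = (1/12)[1*(4)*conj(1) + 1*(-4)*conj(1) + 2*(-1)*conj(1) + 2*(1)*conj(1) + 3*(0)*conj(-1) + 3*(0)*conj(-1)]
      = (1/12)[(4) + (-4) + (-2) + (2) + (0) + (0)] = 0/12 = 0
  <chi_6*chi_5, chi_3> = (1/12)[1*(4)*conj(1) + 1*(-4)*conj(-1) + 2*(-1)*conj(-1) + 2*(1)*conj(1) + 3*(0)*conj(1) + 3*(0)*conj(-1)]
      = (1/12)[(4) + (4) + (2) + (2) + (0) + (0)] = 12/12 = 1
  <chi_6*chi_5, chi_4> = (1/12)[1*(4)*conj(1) + 1*(-4)*conj(-1) + 2*(-1)*conj(-1) + 2*(1)*conj(1) + 3*(0)*conj(-1) + 3*(0)*conj(1)]
      = (1/12)[(4) + (4) + (2) + (2) + (0) + (0)] = 12/12 = 1
  <chi_6*chi_5, chi_5> = (1/12)[1*(4)*conj(2) + 1*(-4)*conj(-2) + 2*(-1)*conj(1) + 2*(1)*conj(-1) + 3*(0)*conj(0) + 3*(0)*conj(0)]
      = (1/12)[(8) + (8) + (-2) + (-2) + (0) + (0)] = 12/12 = 1
  <chi_6*chi_5, chi_6> = (1/12)[1*(4)*conj(2) + 1*(-4)*conj(2) + 2*(-1)*conj(-1) + 2*(1)*conj(-1) + 3*(0)*conj(0) + 3*(0)*conj(0)]
      = (1/12)[(8) + (-8) + (2) + (-2) + (0) + (0)] = 0/12 = 0
Hence the multiplicities are chi_3: 1, chi_4: 1, chi_5: 1. Dimension check: dim(chi_6)*dim(chi_5) = 2*2 = 4 and sum (mult * dim) = 1*1 + 1*1 + 1*2 = 4.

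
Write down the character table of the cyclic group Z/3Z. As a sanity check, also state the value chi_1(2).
Character table of Z/3Z (irreps indexed chi_0,...,chi_2 with chi_k(m) = zeta_3^(k*m), zeta_3 = exp(2*pi*i/3)):
  irrep \ class  {0} (size 1)  {1} (size 1)    {2} (size 1)  
  chi_0          1             1               1             
  chi_1          1             exp(2*I*pi/3)   exp(-2*I*pi/3)
  chi_2          1             exp(-2*I*pi/3)  exp(2*I*pi/3) 

Spot check: chi_1(2) = zeta_3^(1*2) = zeta_3^2 = exp(-2*I*pi/3).

Proof sketch: Z/3Z is abelian, so all 3 irreducible complex representations are 1-dimensional. They are given by chi_k(m) = zeta_3^(k*m) for k = 0,...,2. Row orthogonality: sum_m chi_k(m) conj(chi_l(m)) = 3 * [k = l].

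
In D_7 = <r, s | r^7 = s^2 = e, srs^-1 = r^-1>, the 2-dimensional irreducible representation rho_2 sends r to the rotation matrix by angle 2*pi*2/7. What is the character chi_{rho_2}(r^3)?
chi_{rho_2}(r^3) = 2*cos(2*pi*2*3/7) = 2*cos(2*pi/7)

Argument: rho_2(r^3) is rotation by angle 2*pi*2*3/7, whose trace is 2*cos(2*pi*2*3/7) = 2*cos(2*pi/7).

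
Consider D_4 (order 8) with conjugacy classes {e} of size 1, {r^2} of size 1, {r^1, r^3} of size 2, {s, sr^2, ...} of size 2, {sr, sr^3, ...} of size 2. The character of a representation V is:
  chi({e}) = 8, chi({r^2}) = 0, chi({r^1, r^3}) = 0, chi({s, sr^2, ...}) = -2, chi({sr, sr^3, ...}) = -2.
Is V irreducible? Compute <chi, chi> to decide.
Not irreducible (reducible): <chi, chi> = 10 > 1.

Reasoning: <chi, chi> = (1/|G|) sum_C |C| * |chi(C)|^2 = (1/8)[1*|8|^2 + 1*|0|^2 + 2*|0|^2 + 2*|-2|^2 + 2*|-2|^2]
  = (1/8)[(64) + (0) + (0) + (8) + (8)] = 80/8 = 10.
A character is irreducible iff <chi, chi> = 1, so this representation is reducible.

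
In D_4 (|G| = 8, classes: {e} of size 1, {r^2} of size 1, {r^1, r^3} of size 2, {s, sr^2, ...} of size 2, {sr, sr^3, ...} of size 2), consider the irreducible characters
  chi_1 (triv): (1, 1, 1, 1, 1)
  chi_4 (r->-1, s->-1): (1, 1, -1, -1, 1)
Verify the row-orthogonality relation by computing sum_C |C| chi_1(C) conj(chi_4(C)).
Sum = 0; so <chi_1, chi_4> = 0 (distinct irreducibles are orthogonal).

Compute term by term over conjugacy classes (|C| * chi_1(C) * conj(chi_4(C))):
  1*(1)*conj(1) + 1*(1)*conj(1) + 2*(1)*conj(-1) + 2*(1)*conj(-1) + 2*(1)*conj(1)
  = (1) + (1) + (-2) + (-2) + (2)
  = 0.
Dividing by |G| = 8 gives 0/8 = 0, matching the row-orthogonality relation <chi_1, chi_4> = [chi_1 = chi_4].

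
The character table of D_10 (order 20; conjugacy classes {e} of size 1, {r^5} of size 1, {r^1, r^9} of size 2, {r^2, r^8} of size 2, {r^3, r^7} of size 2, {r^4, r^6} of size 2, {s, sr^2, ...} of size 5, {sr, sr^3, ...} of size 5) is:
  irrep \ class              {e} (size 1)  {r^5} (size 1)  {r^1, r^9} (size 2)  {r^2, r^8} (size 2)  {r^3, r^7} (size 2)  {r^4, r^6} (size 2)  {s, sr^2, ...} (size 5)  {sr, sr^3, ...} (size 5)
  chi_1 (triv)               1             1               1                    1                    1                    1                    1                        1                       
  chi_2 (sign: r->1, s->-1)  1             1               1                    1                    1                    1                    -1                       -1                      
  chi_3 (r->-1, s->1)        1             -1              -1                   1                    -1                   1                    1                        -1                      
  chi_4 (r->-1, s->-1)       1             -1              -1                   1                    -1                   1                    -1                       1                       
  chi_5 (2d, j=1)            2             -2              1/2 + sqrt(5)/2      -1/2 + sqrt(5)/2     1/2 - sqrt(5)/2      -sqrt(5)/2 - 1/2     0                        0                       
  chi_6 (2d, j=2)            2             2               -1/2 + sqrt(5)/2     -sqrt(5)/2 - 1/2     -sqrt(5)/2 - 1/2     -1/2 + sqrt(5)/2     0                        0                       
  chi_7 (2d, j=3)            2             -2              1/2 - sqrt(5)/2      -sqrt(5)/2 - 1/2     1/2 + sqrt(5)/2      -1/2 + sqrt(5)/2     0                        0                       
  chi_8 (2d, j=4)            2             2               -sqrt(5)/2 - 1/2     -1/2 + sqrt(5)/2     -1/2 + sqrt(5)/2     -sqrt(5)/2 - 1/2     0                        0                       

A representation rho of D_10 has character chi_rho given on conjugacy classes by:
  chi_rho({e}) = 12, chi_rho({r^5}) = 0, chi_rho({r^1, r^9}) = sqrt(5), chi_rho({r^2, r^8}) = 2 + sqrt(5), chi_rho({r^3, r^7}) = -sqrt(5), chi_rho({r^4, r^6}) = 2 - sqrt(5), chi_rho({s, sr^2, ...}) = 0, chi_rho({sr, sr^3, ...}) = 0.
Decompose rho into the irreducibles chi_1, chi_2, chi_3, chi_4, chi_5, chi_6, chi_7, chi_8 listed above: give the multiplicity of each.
Multiplicities: chi_1: 1, chi_2: 1, chi_3: 1, chi_4: 1, chi_5: 2, chi_6: 1, chi_7: 0, chi_8: 1.

Solution. Use <chi_rho, chi> = (1/|G|) sum_C |C| * chi_rho(C) * conj(chi(C)) with |G| = 20 for each irreducible chi in the table:
  <chi_rho, chi_1> = (1/20)[1*(12)*conj(1) + 1*(0)*conj(1) + 2*(sqrt(5))*conj(1) + 2*(2 + sqrt(5))*conj(1) + 2*(-sqrt(5))*conj(1) + 2*(2 - sqrt(5))*conj(1) + 5*(0)*conj(1) + 5*(0)*conj(1)]
      = (1/20)[(12) + (0) + (2*sqrt(5)) + (4 + 2*sqrt(5)) + (-2*sqrt(5)) + (4 - 2*sqrt(5)) + (0) + (0)] = 20/20 = 1
  <chi_rho, chi_2> = (1/20)[1*(12)*conj(1) + 1*(0)*conj(1) + 2*(sqrt(5))*conj(1) + 2*(2 + sqrt(5))*conj(1) + 2*(-sqrt(5))*conj(1) + 2*(2 - sqrt(5))*conj(1) + 5*(0)*conj(-1) + 5*(0)*conj(-1)]
      = (1/20)[(12) + (0) + (2*sqrt(5)) + (4 + 2*sqrt(5)) + (-2*sqrt(5)) + (4 - 2*sqrt(5)) + (0) + (0)] = 20/20 = 1
  <chi_rho, chi_3> = (1/20)[1*(12)*conj(1) + 1*(0)*conj(-1) + 2*(sqrt(5))*conj(-1) + 2*(2 + sqrt(5))*conj(1) + 2*(-sqrt(5))*conj(-1) + 2*(2 - sqrt(5))*conj(1) + 5*(0)*conj(1) + 5*(0)*conj(-1)]
      = (1/20)[(12) + (0) + (-2*sqrt(5)) + (4 + 2*sqrt(5)) + (2*sqrt(5)) + (4 - 2*sqrt(5)) + (0) + (0)] = 20/20 = 1
  <chi_rho, chi_4> = (1/20)[1*(12)*conj(1) + 1*(0)*conj(-1) + 2*(sqrt(5))*conj(-1) + 2*(2 + sqrt(5))*conj(1) + 2*(-sqrt(5))*conj(-1) + 2*(2 - sqrt(5))*conj(1) + 5*(0)*conj(-1) + 5*(0)*conj(1)]
      = (1/20)[(12) + (0) + (-2*sqrt(5)) + (4 + 2*sqrt(5)) + (2*sqrt(5)) + (4 - 2*sqrt(5)) + (0) + (0)] = 20/20 = 1
  <chi_rho, chi_5> = (1/20)[1*(12)*conj(2) + 1*(0)*conj(-2) + 2*(sqrt(5))*conj(1/2 + sqrt(5)/2) + 2*(2 + sqrt(5))*conj(-1/2 + sqrt(5)/2) + 2*(-sqrt(5))*conj(1/2 - sqrt(5)/2) + 2*(2 - sqrt(5))*conj(-sqrt(5)/2 - 1/2) + 5*(0)*conj(0) + 5*(0)*conj(0)]
      = (1/20)[(24) + (0) + (sqrt(5) + 5) + (sqrt(5) + 3) + (5 - sqrt(5)) + (3 - sqrt(5)) + (0) + (0)] = 40/20 = 2
  <chi_rho, chi_6> = (1/20)[1*(12)*conj(2) + 1*(0)*conj(2) + 2*(sqrt(5))*conj(-1/2 + sqrt(5)/2) + 2*(2 + sqrt(5))*conj(-sqrt(5)/2 - 1/2) + 2*(-sqrt(5))*conj(-sqrt(5)/2 - 1/2) + 2*(2 - sqrt(5))*conj(-1/2 + sqrt(5)/2) + 5*(0)*conj(0) + 5*(0)*conj(0)]
      = (1/20)[(24) + (0) + (5 - sqrt(5)) + (-7 - 3*sqrt(5)) + (sqrt(5) + 5) + (-7 + 3*sqrt(5)) + (0) + (0)] = 20/20 = 1
  <chi_rho, chi_7> = (1/20)[1*(12)*conj(2) + 1*(0)*conj(-2) + 2*(sqrt(5))*conj(1/2 - sqrt(5)/2) + 2*(2 + sqrt(5))*conj(-sqrt(5)/2 - 1/2) + 2*(-sqrt(5))*conj(1/2 + sqrt(5)/2) + 2*(2 - sqrt(5))*conj(-1/2 + sqrt(5)/2) + 5*(0)*conj(0) + 5*(0)*conj(0)]
      = (1/20)[(24) + (0) + (-5 + sqrt(5)) + (-7 - 3*sqrt(5)) + (-5 - sqrt(5)) + (-7 + 3*sqrt(5)) + (0) + (0)] = 0/20 = 0
  <chi_rho, chi_8> = (1/20)[1*(12)*conj(2) + 1*(0)*conj(2) + 2*(sqrt(5))*conj(-sqrt(5)/2 - 1/2) + 2*(2 + sqrt(5))*conj(-1/2 + sqrt(5)/2) + 2*(-sqrt(5))*conj(-1/2 + sqrt(5)/2) + 2*(2 - sqrt(5))*conj(-sqrt(5)/2 - 1/2) + 5*(0)*conj(0) + 5*(0)*conj(0)]
      = (1/20)[(24) + (0) + (-5 - sqrt(5)) + (sqrt(5) + 3) + (-5 + sqrt(5)) + (3 - sqrt(5)) + (0) + (0)] = 20/20 = 1
Dimension check: dim(rho) = sum (mult * dim) = 1*1 + 1*1 + 1*1 + 1*1 + 2*2 + 1*2 + 0*2 + 1*2 = 12 = chi_rho(e) = 12.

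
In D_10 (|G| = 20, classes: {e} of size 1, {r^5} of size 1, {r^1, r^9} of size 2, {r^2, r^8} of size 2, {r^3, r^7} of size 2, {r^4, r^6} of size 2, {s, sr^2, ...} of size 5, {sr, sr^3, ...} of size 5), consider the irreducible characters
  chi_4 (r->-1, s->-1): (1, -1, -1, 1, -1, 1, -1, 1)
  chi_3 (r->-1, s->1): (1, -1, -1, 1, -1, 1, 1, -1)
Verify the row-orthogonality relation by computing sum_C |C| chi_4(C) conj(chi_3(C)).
Sum = 0; so <chi_4, chi_3> = 0 (distinct irreducibles are orthogonal).

Explanation: Compute term by term over conjugacy classes (|C| * chi_4(C) * conj(chi_3(C))):
  1*(1)*conj(1) + 1*(-1)*conj(-1) + 2*(-1)*conj(-1) + 2*(1)*conj(1) + 2*(-1)*conj(-1) + 2*(1)*conj(1) + 5*(-1)*conj(1) + 5*(1)*conj(-1)
  = (1) + (1) + (2) + (2) + (2) + (2) + (-5) + (-5)
  = 0.
Dividing by |G| = 20 gives 0/20 = 0, matching the row-orthogonality relation <chi_4, chi_3> = [chi_4 = chi_3].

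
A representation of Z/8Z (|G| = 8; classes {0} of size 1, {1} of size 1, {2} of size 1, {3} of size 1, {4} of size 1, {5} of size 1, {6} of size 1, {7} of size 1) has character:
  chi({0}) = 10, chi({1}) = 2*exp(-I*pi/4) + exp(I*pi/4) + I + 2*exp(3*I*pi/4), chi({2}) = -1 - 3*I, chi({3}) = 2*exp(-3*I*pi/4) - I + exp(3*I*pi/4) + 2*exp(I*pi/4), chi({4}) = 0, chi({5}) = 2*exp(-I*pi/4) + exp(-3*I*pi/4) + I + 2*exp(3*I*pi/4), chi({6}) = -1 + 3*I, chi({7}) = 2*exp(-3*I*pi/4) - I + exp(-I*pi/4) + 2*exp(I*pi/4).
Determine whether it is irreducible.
Not irreducible (reducible): <chi, chi> = 16 > 1.

Derivation: <chi, chi> = (1/|G|) sum_C |C| * |chi(C)|^2 = (1/8)[1*|10|^2 + 1*|2*exp(-I*pi/4) + exp(I*pi/4) + I + 2*exp(3*I*pi/4)|^2 + 1*|-1 - 3*I|^2 + 1*|2*exp(-3*I*pi/4) - I + exp(3*I*pi/4) + 2*exp(I*pi/4)|^2 + 1*|0|^2 + 1*|2*exp(-I*pi/4) + exp(-3*I*pi/4) + I + 2*exp(3*I*pi/4)|^2 + 1*|-1 + 3*I|^2 + 1*|2*exp(-3*I*pi/4) - I + exp(-I*pi/4) + 2*exp(I*pi/4)|^2]
  = (1/8)[(100) + (2 + 2*exp(-I*pi/4) - exp(I*pi/4) + exp(3*I*pi/4) - 2*exp(-3*I*pi/4)) + (10) + (2 - 2*exp(I*pi/4) + exp(-I*pi/4) - exp(-3*I*pi/4) + 2*exp(3*I*pi/4)) + (0) + (2 - 2*exp(I*pi/4) + exp(-I*pi/4) - exp(-3*I*pi/4) + 2*exp(3*I*pi/4)) + (10) + (2 + 2*exp(-I*pi/4) - exp(I*pi/4) + exp(3*I*pi/4) - 2*exp(-3*I*pi/4))] = 128/8 = 16.
(Exp terms are combined using exp(i*s)*conj(exp(i*t)) = exp(i*(s-t)), and sums of them are collapsed using the identity that for every m > 1 the m distinct m-th roots of unity sum to 0, e.g. 1 + exp(2*I*pi/3) + exp(-2*I*pi/3) = 0.)
A character is irreducible iff <chi, chi> = 1, so this representation is reducible.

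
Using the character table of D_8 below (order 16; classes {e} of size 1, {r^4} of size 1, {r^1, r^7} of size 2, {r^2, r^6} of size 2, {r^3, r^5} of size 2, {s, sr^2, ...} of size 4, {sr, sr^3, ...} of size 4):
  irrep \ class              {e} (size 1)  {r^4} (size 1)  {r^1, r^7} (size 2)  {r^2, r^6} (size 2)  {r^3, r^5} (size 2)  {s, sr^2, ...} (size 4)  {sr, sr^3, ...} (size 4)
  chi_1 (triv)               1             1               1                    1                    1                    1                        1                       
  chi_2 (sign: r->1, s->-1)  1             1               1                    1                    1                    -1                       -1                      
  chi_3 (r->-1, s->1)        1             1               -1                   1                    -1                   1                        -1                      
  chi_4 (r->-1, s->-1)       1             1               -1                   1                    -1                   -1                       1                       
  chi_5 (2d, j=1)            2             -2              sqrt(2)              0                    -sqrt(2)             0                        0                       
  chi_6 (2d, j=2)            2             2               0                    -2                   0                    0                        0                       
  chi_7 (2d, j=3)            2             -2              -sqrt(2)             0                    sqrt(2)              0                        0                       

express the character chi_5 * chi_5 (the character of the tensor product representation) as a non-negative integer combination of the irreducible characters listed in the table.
chi_5 tensor chi_5 = chi_1 + chi_2 + chi_6 (all other irreducibles have multiplicity 0).

The character of a tensor product is the pointwise product (chi_5 * chi_5)(C) = chi_5(C) * chi_5(C):
  {e}: (2)*(2), {r^4}: (-2)*(-2), {r^1, r^7}: (sqrt(2))*(sqrt(2)), {r^2, r^6}: (0)*(0), {r^3, r^5}: (-sqrt(2))*(-sqrt(2)), {s, sr^2, ...}: (0)*(0), {sr, sr^3, ...}: (0)*(0)
so (chi_5 * chi_5) takes values
  {e} -> 4, {r^4} -> 4, {r^1, r^7} -> 2, {r^2, r^6} -> 0, {r^3, r^5} -> 2, {s, sr^2, ...} -> 0, {sr, sr^3, ...} -> 0.
Now take the inner product of this character with each irreducible chi from the table, <chi_5*chi_5, chi> = (1/16) sum_C |C| (chi_5*chi_5)(C) conj(chi(C)):
  <chi_5*chi_5, chi_1> = (1/16)[1*(4)*conj(1) + 1*(4)*conj(1) + 2*(2)*conj(1) + 2*(0)*conj(1) + 2*(2)*conj(1) + 4*(0)*conj(1) + 4*(0)*conj(1)]
      = (1/16)[(4) + (4) + (4) + (0) + (4) + (0) + (0)] = 16/16 = 1
  <chi_5*chi_5, chi_2> = (1/16)[1*(4)*conj(1) + 1*(4)*conj(1) + 2*(2)*conj(1) + 2*(0)*conj(1) + 2*(2)*conj(1) + 4*(0)*conj(-1) + 4*(0)*conj(-1)]
      = (1/16)[(4) + (4) + (4) + (0) + (4) + (0) + (0)] = 16/16 = 1
  <chi_5*chi_5, chi_3> = (1/16)[1*(4)*conj(1) + 1*(4)*conj(1) + 2*(2)*conj(-1) + 2*(0)*conj(1) + 2*(2)*conj(-1) + 4*(0)*conj(1) + 4*(0)*conj(-1)]
      = (1/16)[(4) + (4) + (-4) + (0) + (-4) + (0) + (0)] = 0/16 = 0
  <chi_5*chi_5, chi_4> = (1/16)[1*(4)*conj(1) + 1*(4)*conj(1) + 2*(2)*conj(-1) + 2*(0)*conj(1) + 2*(2)*conj(-1) + 4*(0)*conj(-1) + 4*(0)*conj(1)]
      = (1/16)[(4) + (4) + (-4) + (0) + (-4) + (0) + (0)] = 0/16 = 0
  <chi_5*chi_5, chi_5> = (1/16)[1*(4)*conj(2) + 1*(4)*conj(-2) + 2*(2)*conj(sqrt(2)) + 2*(0)*conj(0) + 2*(2)*conj(-sqrt(2)) + 4*(0)*conj(0) + 4*(0)*conj(0)]
      = (1/16)[(8) + (-8) + (4*sqrt(2)) + (0) + (-4*sqrt(2)) + (0) + (0)] = 0/16 = 0
  <chi_5*chi_5, chi_6> = (1/16)[1*(4)*conj(2) + 1*(4)*conj(2) + 2*(2)*conj(0) + 2*(0)*conj(-2) + 2*(2)*conj(0) + 4*(0)*conj(0) + 4*(0)*conj(0)]
      = (1/16)[(8) + (8) + (0) + (0) + (0) + (0) + (0)] = 16/16 = 1
  <chi_5*chi_5, chi_7> = (1/16)[1*(4)*conj(2) + 1*(4)*conj(-2) + 2*(2)*conj(-sqrt(2)) + 2*(0)*conj(0) + 2*(2)*conj(sqrt(2)) + 4*(0)*conj(0) + 4*(0)*conj(0)]
      = (1/16)[(8) + (-8) + (-4*sqrt(2)) + (0) + (4*sqrt(2)) + (0) + (0)] = 0/16 = 0
Hence the multiplicities are chi_1: 1, chi_2: 1, chi_6: 1. Dimension check: dim(chi_5)*dim(chi_5) = 2*2 = 4 and sum (mult * dim) = 1*1 + 1*1 + 1*2 = 4.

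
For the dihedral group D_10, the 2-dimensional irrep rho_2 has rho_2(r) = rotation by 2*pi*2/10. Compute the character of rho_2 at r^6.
chi_{rho_2}(r^6) = 2*cos(2*pi*2*6/10) = -1/2 + sqrt(5)/2

Justification: rho_2(r^6) is rotation by angle 2*pi*2*6/10, whose trace is 2*cos(2*pi*2*6/10) = -1/2 + sqrt(5)/2.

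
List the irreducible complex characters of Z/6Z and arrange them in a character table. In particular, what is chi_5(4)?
Character table of Z/6Z (irreps indexed chi_0,...,chi_5 with chi_k(m) = zeta_6^(k*m), zeta_6 = exp(2*pi*i/6)):
  irrep \ class  {0} (size 1)  {1} (size 1)    {2} (size 1)    {3} (size 1)  {4} (size 1)    {5} (size 1)  
  chi_0          1             1               1               1             1               1             
  chi_1          1             exp(I*pi/3)     exp(2*I*pi/3)   -1            exp(-2*I*pi/3)  exp(-I*pi/3)  
  chi_2          1             exp(2*I*pi/3)   exp(-2*I*pi/3)  1             exp(2*I*pi/3)   exp(-2*I*pi/3)
  chi_3          1             -1              1               -1            1               -1            
  chi_4          1             exp(-2*I*pi/3)  exp(2*I*pi/3)   1             exp(-2*I*pi/3)  exp(2*I*pi/3) 
  chi_5          1             exp(-I*pi/3)    exp(-2*I*pi/3)  -1            exp(2*I*pi/3)   exp(I*pi/3)   

Spot check: chi_5(4) = zeta_6^(5*4) = zeta_6^20 = exp(2*I*pi/3).

Derivation: Z/6Z is abelian, so all 6 irreducible complex representations are 1-dimensional. They are given by chi_k(m) = zeta_6^(k*m) for k = 0,...,5. Row orthogonality: sum_m chi_k(m) conj(chi_l(m)) = 6 * [k = l].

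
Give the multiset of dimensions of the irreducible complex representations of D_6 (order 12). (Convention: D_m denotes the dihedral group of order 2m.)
Dimensions: 1, 1, 1, 1, 2, 2

Derivation: There are 6 irreducibles (= number of conjugacy classes). Their dimensions d_i satisfy sum d_i^2 = |G| = 12: 1 + 1 + 1 + 1 + 4 + 4 = 12.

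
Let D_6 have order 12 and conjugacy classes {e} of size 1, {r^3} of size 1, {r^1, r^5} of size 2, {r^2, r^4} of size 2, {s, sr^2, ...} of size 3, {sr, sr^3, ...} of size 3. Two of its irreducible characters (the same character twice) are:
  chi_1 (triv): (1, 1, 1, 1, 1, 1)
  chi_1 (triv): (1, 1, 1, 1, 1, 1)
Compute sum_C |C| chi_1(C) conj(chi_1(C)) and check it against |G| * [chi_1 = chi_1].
Sum = 12 = |G| = 12; so <chi_1, chi_1> = 1 (norm-1 confirms irreducibility).

Justification: Compute term by term over conjugacy classes (|C| * chi_1(C) * conj(chi_1(C))):
  1*(1)*conj(1) + 1*(1)*conj(1) + 2*(1)*conj(1) + 2*(1)*conj(1) + 3*(1)*conj(1) + 3*(1)*conj(1)
  = (1) + (1) + (2) + (2) + (3) + (3)
  = 12.
Dividing by |G| = 12 gives 12/12 = 1, matching the row-orthogonality relation <chi_1, chi_1> = [chi_1 = chi_1].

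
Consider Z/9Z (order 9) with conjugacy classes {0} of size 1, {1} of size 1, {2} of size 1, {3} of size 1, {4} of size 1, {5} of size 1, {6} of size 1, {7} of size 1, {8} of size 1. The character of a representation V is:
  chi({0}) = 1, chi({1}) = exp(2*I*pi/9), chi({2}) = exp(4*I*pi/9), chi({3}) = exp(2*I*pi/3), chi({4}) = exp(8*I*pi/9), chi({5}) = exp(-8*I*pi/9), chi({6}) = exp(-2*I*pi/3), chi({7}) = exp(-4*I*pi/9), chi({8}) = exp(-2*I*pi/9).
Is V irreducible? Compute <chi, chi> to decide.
Irreducible: <chi, chi> = 1.

Derivation: <chi, chi> = (1/|G|) sum_C |C| * |chi(C)|^2 = (1/9)[1*|1|^2 + 1*|exp(2*I*pi/9)|^2 + 1*|exp(4*I*pi/9)|^2 + 1*|exp(2*I*pi/3)|^2 + 1*|exp(8*I*pi/9)|^2 + 1*|exp(-8*I*pi/9)|^2 + 1*|exp(-2*I*pi/3)|^2 + 1*|exp(-4*I*pi/9)|^2 + 1*|exp(-2*I*pi/9)|^2]
  = (1/9)[(1) + (1) + (1) + (1) + (1) + (1) + (1) + (1) + (1)] = 9/9 = 1.
(Exp terms are combined using exp(i*s)*conj(exp(i*t)) = exp(i*(s-t)), and sums of them are collapsed using the identity that for every m > 1 the m distinct m-th roots of unity sum to 0, e.g. 1 + exp(2*I*pi/3) + exp(-2*I*pi/3) = 0.)
A character is irreducible iff <chi, chi> = 1, so this representation is irreducible.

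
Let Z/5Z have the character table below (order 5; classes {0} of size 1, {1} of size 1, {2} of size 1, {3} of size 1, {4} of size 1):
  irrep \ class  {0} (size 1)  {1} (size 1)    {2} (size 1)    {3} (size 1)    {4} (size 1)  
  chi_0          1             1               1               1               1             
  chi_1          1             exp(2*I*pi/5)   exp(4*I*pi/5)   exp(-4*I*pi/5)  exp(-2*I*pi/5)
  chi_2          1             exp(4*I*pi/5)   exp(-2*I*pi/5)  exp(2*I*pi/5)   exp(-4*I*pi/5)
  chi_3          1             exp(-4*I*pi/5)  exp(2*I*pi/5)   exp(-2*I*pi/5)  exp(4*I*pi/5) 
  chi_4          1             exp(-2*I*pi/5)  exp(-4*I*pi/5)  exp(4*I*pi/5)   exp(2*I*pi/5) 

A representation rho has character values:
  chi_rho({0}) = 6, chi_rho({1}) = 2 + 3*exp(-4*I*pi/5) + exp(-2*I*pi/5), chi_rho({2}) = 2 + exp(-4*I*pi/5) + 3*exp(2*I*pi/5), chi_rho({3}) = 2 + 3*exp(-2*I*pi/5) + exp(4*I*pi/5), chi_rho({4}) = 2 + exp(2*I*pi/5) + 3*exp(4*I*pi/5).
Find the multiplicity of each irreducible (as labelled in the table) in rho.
Multiplicities: chi_0: 2, chi_1: 0, chi_2: 0, chi_3: 3, chi_4: 1.

Proof sketch: Use <chi_rho, chi> = (1/|G|) sum_C |C| * chi_rho(C) * conj(chi(C)) with |G| = 5 for each irreducible chi in the table:
  <chi_rho, chi_0> = (1/5)[1*(6)*conj(1) + 1*(2 + 3*exp(-4*I*pi/5) + exp(-2*I*pi/5))*conj(1) + 1*(2 + exp(-4*I*pi/5) + 3*exp(2*I*pi/5))*conj(1) + 1*(2 + 3*exp(-2*I*pi/5) + exp(4*I*pi/5))*conj(1) + 1*(2 + exp(2*I*pi/5) + 3*exp(4*I*pi/5))*conj(1)]
      = (1/5)[(6) + (2 + 3*exp(-4*I*pi/5) + exp(-2*I*pi/5)) + (2 + exp(-4*I*pi/5) + 3*exp(2*I*pi/5)) + (2 + 3*exp(-2*I*pi/5) + exp(4*I*pi/5)) + (2 + exp(2*I*pi/5) + 3*exp(4*I*pi/5))] = 10/5 = 2
  <chi_rho, chi_1> = (1/5)[1*(6)*conj(1) + 1*(2 + 3*exp(-4*I*pi/5) + exp(-2*I*pi/5))*conj(exp(2*I*pi/5)) + 1*(2 + exp(-4*I*pi/5) + 3*exp(2*I*pi/5))*conj(exp(4*I*pi/5)) + 1*(2 + 3*exp(-2*I*pi/5) + exp(4*I*pi/5))*conj(exp(-4*I*pi/5)) + 1*(2 + exp(2*I*pi/5) + 3*exp(4*I*pi/5))*conj(exp(-2*I*pi/5))]
      = (1/5)[(6) + (2*exp(-2*I*pi/5) + exp(-4*I*pi/5) + 3*exp(4*I*pi/5)) + (3*exp(-2*I*pi/5) + 2*exp(-4*I*pi/5) + exp(2*I*pi/5)) + (exp(-2*I*pi/5) + 2*exp(4*I*pi/5) + 3*exp(2*I*pi/5)) + (3*exp(-4*I*pi/5) + exp(4*I*pi/5) + 2*exp(2*I*pi/5))] = 0/5 = 0
  <chi_rho, chi_2> = (1/5)[1*(6)*conj(1) + 1*(2 + 3*exp(-4*I*pi/5) + exp(-2*I*pi/5))*conj(exp(4*I*pi/5)) + 1*(2 + exp(-4*I*pi/5) + 3*exp(2*I*pi/5))*conj(exp(-2*I*pi/5)) + 1*(2 + 3*exp(-2*I*pi/5) + exp(4*I*pi/5))*conj(exp(2*I*pi/5)) + 1*(2 + exp(2*I*pi/5) + 3*exp(4*I*pi/5))*conj(exp(-4*I*pi/5))]
      = (1/5)[(6) + (2*exp(-4*I*pi/5) + exp(4*I*pi/5) + 3*exp(2*I*pi/5)) + (exp(-2*I*pi/5) + 3*exp(4*I*pi/5) + 2*exp(2*I*pi/5)) + (2*exp(-2*I*pi/5) + 3*exp(-4*I*pi/5) + exp(2*I*pi/5)) + (3*exp(-2*I*pi/5) + exp(-4*I*pi/5) + 2*exp(4*I*pi/5))] = 0/5 = 0
  <chi_rho, chi_3> = (1/5)[1*(6)*conj(1) + 1*(2 + 3*exp(-4*I*pi/5) + exp(-2*I*pi/5))*conj(exp(-4*I*pi/5)) + 1*(2 + exp(-4*I*pi/5) + 3*exp(2*I*pi/5))*conj(exp(2*I*pi/5)) + 1*(2 + 3*exp(-2*I*pi/5) + exp(4*I*pi/5))*conj(exp(-2*I*pi/5)) + 1*(2 + exp(2*I*pi/5) + 3*exp(4*I*pi/5))*conj(exp(4*I*pi/5))]
      = (1/5)[(6) + (3 + exp(2*I*pi/5) + 2*exp(4*I*pi/5)) + (3 + 2*exp(-2*I*pi/5) + exp(4*I*pi/5)) + (3 + exp(-4*I*pi/5) + 2*exp(2*I*pi/5)) + (3 + 2*exp(-4*I*pi/5) + exp(-2*I*pi/5))] = 15/5 = 3
  <chi_rho, chi_4> = (1/5)[1*(6)*conj(1) + 1*(2 + 3*exp(-4*I*pi/5) + exp(-2*I*pi/5))*conj(exp(-2*I*pi/5)) + 1*(2 + exp(-4*I*pi/5) + 3*exp(2*I*pi/5))*conj(exp(-4*I*pi/5)) + 1*(2 + 3*exp(-2*I*pi/5) + exp(4*I*pi/5))*conj(exp(4*I*pi/5)) + 1*(2 + exp(2*I*pi/5) + 3*exp(4*I*pi/5))*conj(exp(2*I*pi/5))]
      = (1/5)[(6) + (1 + 3*exp(-2*I*pi/5) + 2*exp(2*I*pi/5)) + (1 + 3*exp(-4*I*pi/5) + 2*exp(4*I*pi/5)) + (1 + 2*exp(-4*I*pi/5) + 3*exp(4*I*pi/5)) + (1 + 2*exp(-2*I*pi/5) + 3*exp(2*I*pi/5))] = 5/5 = 1
(Exp terms are combined using exp(i*s)*conj(exp(i*t)) = exp(i*(s-t)), and sums of them are collapsed using the identity that for every m > 1 the m distinct m-th roots of unity sum to 0, e.g. 1 + exp(2*I*pi/3) + exp(-2*I*pi/3) = 0.)
Dimension check: dim(rho) = sum (mult * dim) = 2*1 + 0*1 + 0*1 + 3*1 + 1*1 = 6 = chi_rho(e) = 6.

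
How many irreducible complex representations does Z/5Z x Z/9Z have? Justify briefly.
45

Working: The number of irreducible complex representations of a finite group equals its number of conjugacy classes. Z/5Z x Z/9Z is abelian of order 45, so every element is its own conjugacy class: 45 classes, so Z/5Z x Z/9Z (order 45) has exactly 45 irreducible complex representations.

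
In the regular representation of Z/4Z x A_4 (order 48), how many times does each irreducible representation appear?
Each irreducible V_i of dimension d_i appears with multiplicity d_i, i.e. rho_reg = (direct sum over all irreducibles V_i) d_i V_i. The irreducible dimensions for Z/4Z x A_4 are 1, 1, 1, 1, 1, 1, 1, 1, 1, 1, 1, 1, 3, 3, 3, 3: 12 irreducibles of dimension 1, each with multiplicity 1; 4 irreducibles of dimension 3, each with multiplicity 3. Total dimension 12*1*1 + 4*3*3 = 48 = |G|.

Explanation: General theorem: in the regular representation of a finite group G, each irreducible appears with multiplicity equal to its dimension. Check: dim(rho_reg) = sum d_i^2 = 1 + 1 + 1 + 1 + 1 + 1 + 1 + 1 + 1 + 1 + 1 + 1 + 9 + 9 + 9 + 9 = 48 = |G|.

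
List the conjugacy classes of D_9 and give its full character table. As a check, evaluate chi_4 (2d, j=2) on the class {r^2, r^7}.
Conjugacy classes: {e} of size 1, {r^1, r^8} of size 2, {r^2, r^7} of size 2, {r^3, r^6} of size 2, {r^4, r^5} of size 2, {s, sr, ..., sr^8} of size 9.
Character table:
  irrep \ class              {e} (size 1)  {r^1, r^8} (size 2)  {r^2, r^7} (size 2)  {r^3, r^6} (size 2)  {r^4, r^5} (size 2)  {s, sr, ..., sr^8} (size 9)
  chi_1 (triv)               1             1                    1                    1                    1                    1                          
  chi_2 (sign: r->1, s->-1)  1             1                    1                    1                    1                    -1                         
  chi_3 (2d, j=1)            2             2*cos(2*pi/9)        2*cos(4*pi/9)        -1                   -2*cos(pi/9)         0                          
  chi_4 (2d, j=2)            2             2*cos(4*pi/9)        -2*cos(pi/9)         -1                   2*cos(2*pi/9)        0                          
  chi_5 (2d, j=3)            2             -1                   -1                   2                    -1                   0                          
  chi_6 (2d, j=4)            2             -2*cos(pi/9)         2*cos(2*pi/9)        -1                   2*cos(4*pi/9)        0                          

Spot check: chi_4 (2d, j=2) on {r^2, r^7} = -2*cos(pi/9).

Justification: D_9 has order 2*9 = 18 with 6 conjugacy classes, hence 6 irreducibles. Sum of squared dims 1 + 1 + 4 + 4 + 4 + 4 = 18 = |G|. Linear characters come from the abelianisation; the 2-dimensional irreps have character r^k -> 2*cos(2*pi*j*k/9), reflections -> 0.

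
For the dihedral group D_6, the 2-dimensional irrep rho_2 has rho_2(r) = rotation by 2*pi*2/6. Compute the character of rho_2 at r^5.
chi_{rho_2}(r^5) = 2*cos(2*pi*2*5/6) = -1

Justification: rho_2(r^5) is rotation by angle 2*pi*2*5/6, whose trace is 2*cos(2*pi*2*5/6) = -1.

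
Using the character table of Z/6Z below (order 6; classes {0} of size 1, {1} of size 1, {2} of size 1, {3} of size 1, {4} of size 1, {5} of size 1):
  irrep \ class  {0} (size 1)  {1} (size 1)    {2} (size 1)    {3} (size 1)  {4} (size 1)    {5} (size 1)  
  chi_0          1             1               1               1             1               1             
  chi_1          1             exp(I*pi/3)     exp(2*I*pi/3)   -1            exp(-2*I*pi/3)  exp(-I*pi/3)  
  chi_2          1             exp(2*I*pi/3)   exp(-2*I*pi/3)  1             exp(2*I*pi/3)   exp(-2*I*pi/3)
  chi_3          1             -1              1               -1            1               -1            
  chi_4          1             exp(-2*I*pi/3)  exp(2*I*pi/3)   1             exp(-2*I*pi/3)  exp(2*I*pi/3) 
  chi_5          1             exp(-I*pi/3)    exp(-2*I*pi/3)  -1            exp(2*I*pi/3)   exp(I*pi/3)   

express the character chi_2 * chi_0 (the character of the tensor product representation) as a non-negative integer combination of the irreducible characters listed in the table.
chi_2 tensor chi_0 = chi_2 (all other irreducibles have multiplicity 0).

Reasoning: The character of a tensor product is the pointwise product (chi_2 * chi_0)(C) = chi_2(C) * chi_0(C):
  {0}: (1)*(1), {1}: (exp(2*I*pi/3))*(1), {2}: (exp(-2*I*pi/3))*(1), {3}: (1)*(1), {4}: (exp(2*I*pi/3))*(1), {5}: (exp(-2*I*pi/3))*(1)
so (chi_2 * chi_0) takes values
  {0} -> 1, {1} -> exp(2*I*pi/3), {2} -> exp(-2*I*pi/3), {3} -> 1, {4} -> exp(2*I*pi/3), {5} -> exp(-2*I*pi/3).
Now take the inner product of this character with each irreducible chi from the table, <chi_2*chi_0, chi> = (1/6) sum_C |C| (chi_2*chi_0)(C) conj(chi(C)):
  <chi_2*chi_0, chi_0> = (1/6)[1*(1)*conj(1) + 1*(exp(2*I*pi/3))*conj(1) + 1*(exp(-2*I*pi/3))*conj(1) + 1*(1)*conj(1) + 1*(exp(2*I*pi/3))*conj(1) + 1*(exp(-2*I*pi/3))*conj(1)]
      = (1/6)[(1) + (exp(2*I*pi/3)) + (exp(-2*I*pi/3)) + (1) + (exp(2*I*pi/3)) + (exp(-2*I*pi/3))] = 0/6 = 0
  <chi_2*chi_0, chi_1> = (1/6)[1*(1)*conj(1) + 1*(exp(2*I*pi/3))*conj(exp(I*pi/3)) + 1*(exp(-2*I*pi/3))*conj(exp(2*I*pi/3)) + 1*(1)*conj(-1) + 1*(exp(2*I*pi/3))*conj(exp(-2*I*pi/3)) + 1*(exp(-2*I*pi/3))*conj(exp(-I*pi/3))]
      = (1/6)[(1) + (exp(I*pi/3)) + (exp(2*I*pi/3)) + (-1) + (exp(-2*I*pi/3)) + (exp(-I*pi/3))] = 0/6 = 0
  <chi_2*chi_0, chi_2> = (1/6)[1*(1)*conj(1) + 1*(exp(2*I*pi/3))*conj(exp(2*I*pi/3)) + 1*(exp(-2*I*pi/3))*conj(exp(-2*I*pi/3)) + 1*(1)*conj(1) + 1*(exp(2*I*pi/3))*conj(exp(2*I*pi/3)) + 1*(exp(-2*I*pi/3))*conj(exp(-2*I*pi/3))]
      = (1/6)[(1) + (1) + (1) + (1) + (1) + (1)] = 6/6 = 1
  <chi_2*chi_0, chi_3> = (1/6)[1*(1)*conj(1) + 1*(exp(2*I*pi/3))*conj(-1) + 1*(exp(-2*I*pi/3))*conj(1) + 1*(1)*conj(-1) + 1*(exp(2*I*pi/3))*conj(1) + 1*(exp(-2*I*pi/3))*conj(-1)]
      = (1/6)[(1) + (-exp(2*I*pi/3)) + (exp(-2*I*pi/3)) + (-1) + (exp(2*I*pi/3)) + (-exp(-2*I*pi/3))] = 0/6 = 0
  <chi_2*chi_0, chi_4> = (1/6)[1*(1)*conj(1) + 1*(exp(2*I*pi/3))*conj(exp(-2*I*pi/3)) + 1*(exp(-2*I*pi/3))*conj(exp(2*I*pi/3)) + 1*(1)*conj(1) + 1*(exp(2*I*pi/3))*conj(exp(-2*I*pi/3)) + 1*(exp(-2*I*pi/3))*conj(exp(2*I*pi/3))]
      = (1/6)[(1) + (exp(-2*I*pi/3)) + (exp(2*I*pi/3)) + (1) + (exp(-2*I*pi/3)) + (exp(2*I*pi/3))] = 0/6 = 0
  <chi_2*chi_0, chi_5> = (1/6)[1*(1)*conj(1) + 1*(exp(2*I*pi/3))*conj(exp(-I*pi/3)) + 1*(exp(-2*I*pi/3))*conj(exp(-2*I*pi/3)) + 1*(1)*conj(-1) + 1*(exp(2*I*pi/3))*conj(exp(2*I*pi/3)) + 1*(exp(-2*I*pi/3))*conj(exp(I*pi/3))]
      = (1/6)[(1) + (-1) + (1) + (-1) + (1) + (-1)] = 0/6 = 0
(Exp terms are combined using exp(i*s)*conj(exp(i*t)) = exp(i*(s-t)), and sums of them are collapsed using the identity that for every m > 1 the m distinct m-th roots of unity sum to 0, e.g. 1 + exp(2*I*pi/3) + exp(-2*I*pi/3) = 0.)
Hence the multiplicities are chi_2: 1. Dimension check: dim(chi_2)*dim(chi_0) = 1*1 = 1 and sum (mult * dim) = 1*1 = 1.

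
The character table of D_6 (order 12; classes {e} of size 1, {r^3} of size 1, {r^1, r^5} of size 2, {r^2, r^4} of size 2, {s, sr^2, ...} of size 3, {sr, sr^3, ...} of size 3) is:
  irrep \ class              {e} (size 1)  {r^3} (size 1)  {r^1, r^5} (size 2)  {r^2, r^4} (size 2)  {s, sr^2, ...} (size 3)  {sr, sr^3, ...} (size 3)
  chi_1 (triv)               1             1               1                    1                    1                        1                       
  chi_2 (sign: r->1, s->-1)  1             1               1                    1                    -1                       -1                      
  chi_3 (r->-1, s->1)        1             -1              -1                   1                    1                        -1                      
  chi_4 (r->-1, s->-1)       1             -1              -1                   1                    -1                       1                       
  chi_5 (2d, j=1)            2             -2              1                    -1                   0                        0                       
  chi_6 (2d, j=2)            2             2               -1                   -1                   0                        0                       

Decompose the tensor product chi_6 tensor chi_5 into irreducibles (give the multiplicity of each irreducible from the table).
chi_6 tensor chi_5 = chi_3 + chi_4 + chi_5 (all other irreducibles have multiplicity 0).

Reasoning: The character of a tensor product is the pointwise product (chi_6 * chi_5)(C) = chi_6(C) * chi_5(C):
  {e}: (2)*(2), {r^3}: (2)*(-2), {r^1, r^5}: (-1)*(1), {r^2, r^4}: (-1)*(-1), {s, sr^2, ...}: (0)*(0), {sr, sr^3, ...}: (0)*(0)
so (chi_6 * chi_5) takes values
  {e} -> 4, {r^3} -> -4, {r^1, r^5} -> -1, {r^2, r^4} -> 1, {s, sr^2, ...} -> 0, {sr, sr^3, ...} -> 0.
Now take the inner product of this character with each irreducible chi from the table, <chi_6*chi_5, chi> = (1/12) sum_C |C| (chi_6*chi_5)(C) conj(chi(C)):
  <chi_6*chi_5, chi_1> = (1/12)[1*(4)*conj(1) + 1*(-4)*conj(1) + 2*(-1)*conj(1) + 2*(1)*conj(1) + 3*(0)*conj(1) + 3*(0)*conj(1)]
      = (1/12)[(4) + (-4) + (-2) + (2) + (0) + (0)] = 0/12 = 0
  <chi_6*chi_5, chi_2> = (1/12)[1*(4)*conj(1) + 1*(-4)*conj(1) + 2*(-1)*conj(1) + 2*(1)*conj(1) + 3*(0)*conj(-1) + 3*(0)*conj(-1)]
      = (1/12)[(4) + (-4) + (-2) + (2) + (0) + (0)] = 0/12 = 0
  <chi_6*chi_5, chi_3> = (1/12)[1*(4)*conj(1) + 1*(-4)*conj(-1) + 2*(-1)*conj(-1) + 2*(1)*conj(1) + 3*(0)*conj(1) + 3*(0)*conj(-1)]
      = (1/12)[(4) + (4) + (2) + (2) + (0) + (0)] = 12/12 = 1
  <chi_6*chi_5, chi_4> = (1/12)[1*(4)*conj(1) + 1*(-4)*conj(-1) + 2*(-1)*conj(-1) + 2*(1)*conj(1) + 3*(0)*conj(-1) + 3*(0)*conj(1)]
      = (1/12)[(4) + (4) + (2) + (2) + (0) + (0)] = 12/12 = 1
  <chi_6*chi_5, chi_5> = (1/12)[1*(4)*conj(2) + 1*(-4)*conj(-2) + 2*(-1)*conj(1) + 2*(1)*conj(-1) + 3*(0)*conj(0) + 3*(0)*conj(0)]
      = (1/12)[(8) + (8) + (-2) + (-2) + (0) + (0)] = 12/12 = 1
  <chi_6*chi_5, chi_6> = (1/12)[1*(4)*conj(2) + 1*(-4)*conj(2) + 2*(-1)*conj(-1) + 2*(1)*conj(-1) + 3*(0)*conj(0) + 3*(0)*conj(0)]
      = (1/12)[(8) + (-8) + (2) + (-2) + (0) + (0)] = 0/12 = 0
Hence the multiplicities are chi_3: 1, chi_4: 1, chi_5: 1. Dimension check: dim(chi_6)*dim(chi_5) = 2*2 = 4 and sum (mult * dim) = 1*1 + 1*1 + 1*2 = 4.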